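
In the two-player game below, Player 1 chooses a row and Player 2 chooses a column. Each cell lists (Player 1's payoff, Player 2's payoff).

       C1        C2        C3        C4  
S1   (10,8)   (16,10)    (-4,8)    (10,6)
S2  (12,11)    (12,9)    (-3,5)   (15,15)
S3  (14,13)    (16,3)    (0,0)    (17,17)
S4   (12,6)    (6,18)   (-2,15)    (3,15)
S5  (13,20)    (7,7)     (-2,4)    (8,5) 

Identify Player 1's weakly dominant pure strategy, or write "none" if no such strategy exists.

S3

S3 vs S1: C1: 14>10, C2: 16=16, C3: 0>-4, C4: 17>10.
S3 vs S2: C1: 14>12, C2: 16>12, C3: 0>-3, C4: 17>15.
S3 vs S4: C1: 14>12, C2: 16>6, C3: 0>-2, C4: 17>3.
S3 vs S5: C1: 14>13, C2: 16>7, C3: 0>-2, C4: 17>8.
S3 is at least as good as every other strategy against every opponent action, so it is weakly dominant.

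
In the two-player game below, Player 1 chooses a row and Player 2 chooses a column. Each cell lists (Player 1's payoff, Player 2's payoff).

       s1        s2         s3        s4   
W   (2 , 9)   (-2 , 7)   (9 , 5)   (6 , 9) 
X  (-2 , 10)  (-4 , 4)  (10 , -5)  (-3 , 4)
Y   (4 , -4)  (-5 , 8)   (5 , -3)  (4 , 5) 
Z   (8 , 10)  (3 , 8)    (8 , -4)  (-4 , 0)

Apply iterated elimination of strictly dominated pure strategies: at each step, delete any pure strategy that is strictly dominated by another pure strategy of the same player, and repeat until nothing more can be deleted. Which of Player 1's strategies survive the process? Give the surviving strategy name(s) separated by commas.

W, Y, Z

For Player 2, s2 strictly dominates s3 on the remaining rows (W: 7>5, X: 4>-5, Y: 8>-3, Z: 8>-4); eliminate s3.
Row X is eliminated: W beats it against every remaining column (s1: 2>-2, s2: -2>-4, s4: 6>-3).
Among the remaining strategies, none is strictly dominated by another pure strategy of the same player, so the elimination stops.
Surviving strategies — Player 1: {W, Y, Z}; Player 2: {s1, s2, s4}.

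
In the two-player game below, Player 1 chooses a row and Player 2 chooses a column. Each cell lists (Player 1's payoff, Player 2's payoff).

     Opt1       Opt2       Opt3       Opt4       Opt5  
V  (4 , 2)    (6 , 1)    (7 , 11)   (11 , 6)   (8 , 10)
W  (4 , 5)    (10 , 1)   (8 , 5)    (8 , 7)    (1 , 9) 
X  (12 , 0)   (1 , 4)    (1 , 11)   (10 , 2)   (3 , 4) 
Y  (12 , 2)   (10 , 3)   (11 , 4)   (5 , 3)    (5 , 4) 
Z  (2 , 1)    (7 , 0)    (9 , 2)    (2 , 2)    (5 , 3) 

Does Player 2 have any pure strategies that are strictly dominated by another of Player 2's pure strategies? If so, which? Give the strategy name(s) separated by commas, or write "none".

Opt1 is strictly dominated by Opt4 (V: 6>2, W: 7>5, X: 2>0, Y: 3>2, Z: 2>1).
Opt2: dominated, since Opt3 does at least as well everywhere (V: 11>1, W: 5>1, X: 11>4, Y: 4>3, Z: 2>0).
Opt3: no other strategy beats it everywhere (Opt1 at V (11>2); Opt2 at V (11>1); Opt4 at V (11>6); Opt5 at V (11>10)).
Opt5 strictly dominates Opt4 — V: 10>6, W: 9>7, X: 4>2, Y: 4>3, Z: 3>2.
Nothing dominates Opt5: Opt1 at V (10>2); Opt2 at V (10>1); Opt3 at W (9>5); Opt4 at V (10>6).

Opt1, Opt2, Opt4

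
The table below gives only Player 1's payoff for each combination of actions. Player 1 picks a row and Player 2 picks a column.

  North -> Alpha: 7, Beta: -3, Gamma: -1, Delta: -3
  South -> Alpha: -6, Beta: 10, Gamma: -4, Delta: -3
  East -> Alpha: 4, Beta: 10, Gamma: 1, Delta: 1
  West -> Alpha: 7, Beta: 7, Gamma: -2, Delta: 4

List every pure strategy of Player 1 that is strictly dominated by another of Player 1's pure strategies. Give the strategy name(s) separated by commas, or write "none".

none

North: no other strategy beats it everywhere (South at Alpha (7>-6); East at Alpha (7>4); West at Alpha (7=7)).
Nothing dominates South: North at Beta (10>-3); East at Beta (10=10); West at Beta (10>7).
East is not dominated — it holds its own against North at Beta (10>-3); South at Alpha (4>-6); West at Beta (10>7).
West is not dominated — it holds its own against North at Alpha (7=7); South at Alpha (7>-6); East at Alpha (7>4).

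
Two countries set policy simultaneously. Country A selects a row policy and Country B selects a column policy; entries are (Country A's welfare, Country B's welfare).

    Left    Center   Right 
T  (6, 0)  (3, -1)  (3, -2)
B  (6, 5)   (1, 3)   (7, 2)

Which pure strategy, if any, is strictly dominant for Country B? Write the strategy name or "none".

Left vs Center: T: 0>-1, B: 5>3.
Left vs Right: T: 0>-2, B: 5>2.
Left strictly beats every other strategy against every opponent action, so it is strictly dominant.

Left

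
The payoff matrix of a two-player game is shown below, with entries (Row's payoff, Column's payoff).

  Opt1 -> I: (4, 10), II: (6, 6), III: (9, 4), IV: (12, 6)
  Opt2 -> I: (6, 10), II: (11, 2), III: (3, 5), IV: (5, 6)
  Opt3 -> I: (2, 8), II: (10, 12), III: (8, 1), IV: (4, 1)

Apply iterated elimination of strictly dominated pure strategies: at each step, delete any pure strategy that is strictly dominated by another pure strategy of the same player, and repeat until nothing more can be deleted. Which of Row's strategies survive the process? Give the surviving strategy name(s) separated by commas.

Opt2

Column III is eliminated: I beats it against every remaining row (Opt1: 10>4, Opt2: 10>5, Opt3: 8>1).
For Row, Opt2 strictly dominates Opt3 on the remaining columns (I: 6>2, II: 11>10, IV: 5>4); eliminate Opt3.
For Column, I strictly dominates II on the remaining rows (Opt1: 10>6, Opt2: 10>2); eliminate II.
For Column, I strictly dominates IV on the remaining rows (Opt1: 10>6, Opt2: 10>6); eliminate IV.
For Row, Opt2 strictly dominates Opt1 on the remaining columns (I: 6>4); eliminate Opt1.
Among the remaining strategies, none is strictly dominated by another pure strategy of the same player, so the elimination stops.
Surviving strategies — Row: {Opt2}; Column: {I}.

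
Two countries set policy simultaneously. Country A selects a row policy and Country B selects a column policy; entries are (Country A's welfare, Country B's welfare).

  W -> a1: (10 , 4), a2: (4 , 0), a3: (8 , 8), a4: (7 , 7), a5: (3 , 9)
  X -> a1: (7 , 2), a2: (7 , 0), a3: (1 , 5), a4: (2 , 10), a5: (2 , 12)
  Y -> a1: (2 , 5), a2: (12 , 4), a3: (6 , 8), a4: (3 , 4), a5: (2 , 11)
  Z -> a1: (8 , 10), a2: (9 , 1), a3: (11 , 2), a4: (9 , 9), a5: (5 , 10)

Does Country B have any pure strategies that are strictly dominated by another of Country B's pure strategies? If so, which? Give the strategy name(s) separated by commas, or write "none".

a1: no other strategy beats it everywhere (a2 at W (4>0); a3 at Z (10>2); a4 at Y (5>4); a5 at Z (10=10)).
a2: dominated, since a1 does at least as well everywhere (W: 4>0, X: 2>0, Y: 5>4, Z: 10>1).
a5 strictly dominates a3 — W: 9>8, X: 12>5, Y: 11>8, Z: 10>2.
a4 is strictly dominated by a5 (W: 9>7, X: 12>10, Y: 11>4, Z: 10>9).
a5: no other strategy beats it everywhere (a1 at W (9>4); a2 at W (9>0); a3 at W (9>8); a4 at W (9>7)).

a2, a3, a4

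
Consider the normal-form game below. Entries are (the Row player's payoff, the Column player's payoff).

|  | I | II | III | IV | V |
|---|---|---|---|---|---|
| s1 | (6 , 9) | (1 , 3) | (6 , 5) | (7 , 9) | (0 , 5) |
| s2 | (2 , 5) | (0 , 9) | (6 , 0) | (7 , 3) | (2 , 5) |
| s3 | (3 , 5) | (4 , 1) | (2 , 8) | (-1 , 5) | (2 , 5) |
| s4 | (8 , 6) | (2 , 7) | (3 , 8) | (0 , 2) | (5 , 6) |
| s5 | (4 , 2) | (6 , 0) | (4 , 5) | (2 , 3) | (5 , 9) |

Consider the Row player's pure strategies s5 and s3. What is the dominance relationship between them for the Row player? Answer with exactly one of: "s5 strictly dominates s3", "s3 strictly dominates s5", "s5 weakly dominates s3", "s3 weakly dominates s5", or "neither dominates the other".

s5 strictly dominates s3

s5's payoffs vs s3's, by the Column player's action — I: 4>3, II: 6>4, III: 4>2, IV: 2>-1, V: 5>2.
Every comparison favours s5, so s5 strictly dominates s3.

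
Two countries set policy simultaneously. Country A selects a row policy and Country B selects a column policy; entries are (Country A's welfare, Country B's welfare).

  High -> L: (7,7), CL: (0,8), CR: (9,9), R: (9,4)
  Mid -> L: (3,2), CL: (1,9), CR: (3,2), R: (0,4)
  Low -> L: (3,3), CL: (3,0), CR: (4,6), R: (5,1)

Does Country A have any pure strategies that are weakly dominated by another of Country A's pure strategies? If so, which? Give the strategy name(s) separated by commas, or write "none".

Mid

High: no other strategy beats it everywhere (Mid at L (7>3); Low at L (7>3)).
Mid is weakly dominated by Low (L: 3=3, CL: 3>1, CR: 4>3, R: 5>0).
Low is not dominated — it holds its own against High at CL (3>0); Mid at CL (3>1).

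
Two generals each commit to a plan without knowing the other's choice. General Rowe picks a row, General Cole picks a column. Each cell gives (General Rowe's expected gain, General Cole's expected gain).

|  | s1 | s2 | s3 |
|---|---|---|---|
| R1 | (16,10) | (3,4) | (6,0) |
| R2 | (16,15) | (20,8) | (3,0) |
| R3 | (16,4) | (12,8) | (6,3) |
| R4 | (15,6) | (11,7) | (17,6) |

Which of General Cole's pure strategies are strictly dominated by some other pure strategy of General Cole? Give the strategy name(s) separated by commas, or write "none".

s3

s1: no other strategy beats it everywhere (s2 at R1 (10>4); s3 at R1 (10>0)).
s2: no other strategy beats it everywhere (s1 at R3 (8>4); s3 at R1 (4>0)).
s2 strictly dominates s3 — R1: 4>0, R2: 8>0, R3: 8>3, R4: 7>6.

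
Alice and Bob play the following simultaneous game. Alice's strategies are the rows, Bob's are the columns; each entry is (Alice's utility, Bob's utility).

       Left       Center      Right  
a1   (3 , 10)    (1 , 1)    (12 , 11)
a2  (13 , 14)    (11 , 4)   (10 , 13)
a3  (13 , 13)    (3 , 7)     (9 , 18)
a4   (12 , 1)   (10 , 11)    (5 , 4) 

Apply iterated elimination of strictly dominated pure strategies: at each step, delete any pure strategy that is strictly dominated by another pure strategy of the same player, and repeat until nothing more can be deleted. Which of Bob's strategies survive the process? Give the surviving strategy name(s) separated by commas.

Left, Right

Row a4 is eliminated: a2 beats it against every remaining column (Left: 13>12, Center: 11>10, Right: 10>5).
Column Center is eliminated: Left beats it against every remaining row (a1: 10>1, a2: 14>4, a3: 13>7).
Among the remaining strategies, none is strictly dominated by another pure strategy of the same player, so the elimination stops.
Surviving strategies — Alice: {a1, a2, a3}; Bob: {Left, Right}.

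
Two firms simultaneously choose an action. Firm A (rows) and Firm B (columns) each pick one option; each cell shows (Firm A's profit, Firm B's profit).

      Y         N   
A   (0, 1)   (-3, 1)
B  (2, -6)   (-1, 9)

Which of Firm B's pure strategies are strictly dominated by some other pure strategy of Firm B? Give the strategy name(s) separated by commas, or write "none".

Nothing dominates Y: N at A (1=1).
Nothing dominates N: Y at A (1=1).

none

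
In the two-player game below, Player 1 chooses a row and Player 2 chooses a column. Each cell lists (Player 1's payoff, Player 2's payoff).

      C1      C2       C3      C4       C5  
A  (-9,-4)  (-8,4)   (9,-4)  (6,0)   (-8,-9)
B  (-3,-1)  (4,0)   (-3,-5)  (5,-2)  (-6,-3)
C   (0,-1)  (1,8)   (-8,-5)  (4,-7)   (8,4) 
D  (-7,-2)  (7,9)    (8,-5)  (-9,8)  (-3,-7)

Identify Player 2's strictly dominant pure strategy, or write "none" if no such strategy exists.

C2 vs C1: A: 4>-4, B: 0>-1, C: 8>-1, D: 9>-2.
C2 vs C3: A: 4>-4, B: 0>-5, C: 8>-5, D: 9>-5.
C2 vs C4: A: 4>0, B: 0>-2, C: 8>-7, D: 9>8.
C2 vs C5: A: 4>-9, B: 0>-3, C: 8>4, D: 9>-7.
C2 strictly beats every other strategy against every opponent action, so it is strictly dominant.

C2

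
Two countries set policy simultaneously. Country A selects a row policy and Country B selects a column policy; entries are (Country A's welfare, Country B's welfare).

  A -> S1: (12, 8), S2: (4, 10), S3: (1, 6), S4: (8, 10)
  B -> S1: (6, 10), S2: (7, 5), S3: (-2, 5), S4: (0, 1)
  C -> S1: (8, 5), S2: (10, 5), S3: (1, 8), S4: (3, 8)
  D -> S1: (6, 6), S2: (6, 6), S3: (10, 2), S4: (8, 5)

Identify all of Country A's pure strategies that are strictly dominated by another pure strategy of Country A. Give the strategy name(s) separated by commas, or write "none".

A is not dominated — it holds its own against B at S1 (12>6); C at S1 (12>8); D at S1 (12>6).
B: dominated, since C does at least as well everywhere (S1: 8>6, S2: 10>7, S3: 1>-2, S4: 3>0).
Nothing dominates C: A at S2 (10>4); B at S1 (8>6); D at S1 (8>6).
Nothing dominates D: A at S2 (6>4); B at S1 (6=6); C at S3 (10>1).

B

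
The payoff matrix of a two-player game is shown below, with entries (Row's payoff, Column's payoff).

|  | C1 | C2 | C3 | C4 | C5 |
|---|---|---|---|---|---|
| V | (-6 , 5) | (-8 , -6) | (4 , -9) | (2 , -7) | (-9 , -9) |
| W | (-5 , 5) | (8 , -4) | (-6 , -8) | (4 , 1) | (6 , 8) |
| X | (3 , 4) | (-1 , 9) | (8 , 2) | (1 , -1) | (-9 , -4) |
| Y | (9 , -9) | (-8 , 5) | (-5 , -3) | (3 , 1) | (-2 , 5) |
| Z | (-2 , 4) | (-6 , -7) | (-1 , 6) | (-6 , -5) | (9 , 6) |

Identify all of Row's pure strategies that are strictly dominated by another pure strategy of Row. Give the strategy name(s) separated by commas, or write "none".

V is not dominated — it holds its own against W at C3 (4>-6); X at C4 (2>1); Y at C2 (-8=-8); Z at C3 (4>-1).
W: no other strategy beats it everywhere (V at C1 (-5>-6); X at C2 (8>-1); Y at C2 (8>-8); Z at C2 (8>-6)).
Nothing dominates X: V at C1 (3>-6); W at C1 (3>-5); Y at C2 (-1>-8); Z at C1 (3>-2).
Y: no other strategy beats it everywhere (V at C1 (9>-6); W at C1 (9>-5); X at C1 (9>3); Z at C1 (9>-2)).
Z: no other strategy beats it everywhere (V at C1 (-2>-6); W at C1 (-2>-5); X at C5 (9>-9); Y at C2 (-6>-8)).

none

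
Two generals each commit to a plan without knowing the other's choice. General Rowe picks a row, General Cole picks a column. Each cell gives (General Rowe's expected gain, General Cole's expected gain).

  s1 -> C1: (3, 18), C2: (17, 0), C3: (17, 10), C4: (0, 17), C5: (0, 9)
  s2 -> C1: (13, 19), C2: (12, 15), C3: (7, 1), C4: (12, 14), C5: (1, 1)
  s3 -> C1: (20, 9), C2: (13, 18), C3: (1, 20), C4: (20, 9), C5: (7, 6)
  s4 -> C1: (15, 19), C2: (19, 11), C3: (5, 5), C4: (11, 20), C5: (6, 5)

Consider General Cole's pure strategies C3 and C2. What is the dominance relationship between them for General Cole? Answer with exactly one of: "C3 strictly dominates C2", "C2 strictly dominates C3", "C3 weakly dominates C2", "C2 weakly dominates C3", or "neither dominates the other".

C3's payoffs vs C2's, by General Rowe's action — s1: 10>0, s2: 1<15, s3: 20>18, s4: 5<11.
C3 does better at s1, s3 but worse at s2, s4; neither strategy dominates the other.

neither dominates the other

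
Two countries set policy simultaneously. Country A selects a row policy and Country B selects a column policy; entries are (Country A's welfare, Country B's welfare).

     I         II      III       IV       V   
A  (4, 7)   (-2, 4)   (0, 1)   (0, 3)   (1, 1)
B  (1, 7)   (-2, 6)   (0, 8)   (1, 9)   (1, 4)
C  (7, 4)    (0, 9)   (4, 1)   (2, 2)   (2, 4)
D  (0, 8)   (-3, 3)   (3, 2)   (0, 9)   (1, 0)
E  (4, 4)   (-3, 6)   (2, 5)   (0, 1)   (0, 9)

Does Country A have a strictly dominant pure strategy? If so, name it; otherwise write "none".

C

C vs A: I: 7>4, II: 0>-2, III: 4>0, IV: 2>0, V: 2>1.
C vs B: I: 7>1, II: 0>-2, III: 4>0, IV: 2>1, V: 2>1.
C vs D: I: 7>0, II: 0>-3, III: 4>3, IV: 2>0, V: 2>1.
C vs E: I: 7>4, II: 0>-3, III: 4>2, IV: 2>0, V: 2>0.
C strictly beats every other strategy against every opponent action, so it is strictly dominant.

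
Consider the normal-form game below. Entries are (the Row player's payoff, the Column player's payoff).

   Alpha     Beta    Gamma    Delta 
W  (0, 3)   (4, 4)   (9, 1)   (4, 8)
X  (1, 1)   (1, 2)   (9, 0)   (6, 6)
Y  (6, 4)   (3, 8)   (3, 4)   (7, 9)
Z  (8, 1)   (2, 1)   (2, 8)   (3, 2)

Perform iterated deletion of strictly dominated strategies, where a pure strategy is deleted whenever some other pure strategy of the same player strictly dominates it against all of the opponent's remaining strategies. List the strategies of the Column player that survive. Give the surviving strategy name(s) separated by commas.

For the Column player, Delta strictly dominates Alpha on the remaining rows (W: 8>3, X: 6>1, Y: 9>4, Z: 2>1); eliminate Alpha.
For the Row player, W strictly dominates Z on the remaining columns (Beta: 4>2, Gamma: 9>2, Delta: 4>3); eliminate Z.
The Column player's strategy Beta is strictly dominated by Delta (W: 8>4, X: 6>2, Y: 9>8) and is removed.
Column Gamma is eliminated: Delta beats it against every remaining row (W: 8>1, X: 6>0, Y: 9>4).
For the Row player, X strictly dominates W on the remaining columns (Delta: 6>4); eliminate W.
The Row player's strategy X is strictly dominated by Y (Delta: 7>6) and is removed.
Among the remaining strategies, none is strictly dominated by another pure strategy of the same player, so the elimination stops.
Surviving strategies — the Row player: {Y}; the Column player: {Delta}.

Delta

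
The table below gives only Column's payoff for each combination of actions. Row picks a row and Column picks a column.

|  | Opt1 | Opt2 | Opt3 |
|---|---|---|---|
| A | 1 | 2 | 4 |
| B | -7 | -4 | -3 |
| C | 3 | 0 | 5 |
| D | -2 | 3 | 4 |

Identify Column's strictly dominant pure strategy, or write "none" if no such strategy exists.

Opt3 vs Opt1: A: 4>1, B: -3>-7, C: 5>3, D: 4>-2.
Opt3 vs Opt2: A: 4>2, B: -3>-4, C: 5>0, D: 4>3.
Opt3 strictly beats every other strategy against every opponent action, so it is strictly dominant.

Opt3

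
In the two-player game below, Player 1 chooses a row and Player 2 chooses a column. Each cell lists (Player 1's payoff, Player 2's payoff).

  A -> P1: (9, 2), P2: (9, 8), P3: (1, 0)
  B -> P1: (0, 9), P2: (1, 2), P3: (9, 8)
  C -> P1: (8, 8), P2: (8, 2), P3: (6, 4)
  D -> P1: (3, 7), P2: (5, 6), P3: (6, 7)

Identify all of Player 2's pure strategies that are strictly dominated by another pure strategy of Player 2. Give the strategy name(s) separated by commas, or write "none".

P1: no other strategy beats it everywhere (P2 at B (9>2); P3 at A (2>0)).
P2 is not dominated — it holds its own against P1 at A (8>2); P3 at A (8>0).
P3 is not dominated — it holds its own against P1 at D (7=7); P2 at B (8>2).

none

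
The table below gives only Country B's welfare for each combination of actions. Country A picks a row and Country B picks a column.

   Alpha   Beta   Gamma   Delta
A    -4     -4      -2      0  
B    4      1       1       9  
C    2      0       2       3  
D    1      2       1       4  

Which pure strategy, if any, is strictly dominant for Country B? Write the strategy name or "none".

Delta

Delta vs Alpha: A: 0>-4, B: 9>4, C: 3>2, D: 4>1.
Delta vs Beta: A: 0>-4, B: 9>1, C: 3>0, D: 4>2.
Delta vs Gamma: A: 0>-2, B: 9>1, C: 3>2, D: 4>1.
Delta strictly beats every other strategy against every opponent action, so it is strictly dominant.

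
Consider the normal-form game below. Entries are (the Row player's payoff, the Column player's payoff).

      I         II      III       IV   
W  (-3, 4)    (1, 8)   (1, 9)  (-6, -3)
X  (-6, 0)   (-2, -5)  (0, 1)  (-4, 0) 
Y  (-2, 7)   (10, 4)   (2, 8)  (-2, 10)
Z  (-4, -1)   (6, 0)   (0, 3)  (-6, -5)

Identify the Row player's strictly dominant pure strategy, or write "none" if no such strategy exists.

Y vs W: I: -2>-3, II: 10>1, III: 2>1, IV: -2>-6.
Y vs X: I: -2>-6, II: 10>-2, III: 2>0, IV: -2>-4.
Y vs Z: I: -2>-4, II: 10>6, III: 2>0, IV: -2>-6.
Y strictly beats every other strategy against every opponent action, so it is strictly dominant.

Y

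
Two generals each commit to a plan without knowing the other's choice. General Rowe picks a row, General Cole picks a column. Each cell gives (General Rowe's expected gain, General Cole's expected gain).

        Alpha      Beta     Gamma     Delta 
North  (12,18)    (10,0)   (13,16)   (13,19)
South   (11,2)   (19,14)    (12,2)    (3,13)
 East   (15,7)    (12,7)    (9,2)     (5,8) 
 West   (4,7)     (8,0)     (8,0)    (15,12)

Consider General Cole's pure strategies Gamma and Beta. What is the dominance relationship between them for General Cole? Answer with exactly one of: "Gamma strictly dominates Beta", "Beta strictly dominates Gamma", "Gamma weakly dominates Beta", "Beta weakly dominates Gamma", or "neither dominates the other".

neither dominates the other

Gamma's payoffs vs Beta's, by General Rowe's action — North: 16>0, South: 2<14, East: 2<7, West: 0=0.
Gamma does better at North but worse at South, East; neither strategy dominates the other.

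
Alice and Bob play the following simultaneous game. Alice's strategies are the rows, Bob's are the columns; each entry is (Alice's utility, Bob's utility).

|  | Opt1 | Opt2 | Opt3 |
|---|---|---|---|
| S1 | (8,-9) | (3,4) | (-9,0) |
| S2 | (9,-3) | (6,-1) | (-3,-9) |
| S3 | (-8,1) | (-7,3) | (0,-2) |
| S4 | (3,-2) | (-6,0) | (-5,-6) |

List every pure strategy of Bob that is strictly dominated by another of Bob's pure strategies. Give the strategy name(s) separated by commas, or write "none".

Opt1 is strictly dominated by Opt2 (S1: 4>-9, S2: -1>-3, S3: 3>1, S4: 0>-2).
Opt2 is not dominated — it holds its own against Opt1 at S1 (4>-9); Opt3 at S1 (4>0).
Opt2 strictly dominates Opt3 — S1: 4>0, S2: -1>-9, S3: 3>-2, S4: 0>-6.

Opt1, Opt3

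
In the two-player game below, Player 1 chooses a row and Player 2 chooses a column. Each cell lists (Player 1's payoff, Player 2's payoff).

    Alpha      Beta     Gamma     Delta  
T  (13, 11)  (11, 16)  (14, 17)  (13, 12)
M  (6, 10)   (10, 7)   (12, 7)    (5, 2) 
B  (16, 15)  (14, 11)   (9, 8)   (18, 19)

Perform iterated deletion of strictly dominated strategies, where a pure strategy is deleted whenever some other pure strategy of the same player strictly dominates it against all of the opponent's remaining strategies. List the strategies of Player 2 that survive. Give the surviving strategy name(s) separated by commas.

Player 1's strategy M is strictly dominated by T (Alpha: 13>6, Beta: 11>10, Gamma: 14>12, Delta: 13>5) and is removed.
Column Alpha is eliminated: Delta beats it against every remaining row (T: 12>11, B: 19>15).
Among the remaining strategies, none is strictly dominated by another pure strategy of the same player, so the elimination stops.
Surviving strategies — Player 1: {T, B}; Player 2: {Beta, Gamma, Delta}.

Beta, Gamma, Delta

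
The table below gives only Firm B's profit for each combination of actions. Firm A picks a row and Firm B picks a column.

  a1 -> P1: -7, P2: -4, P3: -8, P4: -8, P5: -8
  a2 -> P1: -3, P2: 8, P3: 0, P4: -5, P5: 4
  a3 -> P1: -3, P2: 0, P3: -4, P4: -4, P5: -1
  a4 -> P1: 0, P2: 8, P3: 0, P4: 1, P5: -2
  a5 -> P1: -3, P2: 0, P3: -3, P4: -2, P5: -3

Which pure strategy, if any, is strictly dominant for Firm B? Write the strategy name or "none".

P2

P2 vs P1: a1: -4>-7, a2: 8>-3, a3: 0>-3, a4: 8>0, a5: 0>-3.
P2 vs P3: a1: -4>-8, a2: 8>0, a3: 0>-4, a4: 8>0, a5: 0>-3.
P2 vs P4: a1: -4>-8, a2: 8>-5, a3: 0>-4, a4: 8>1, a5: 0>-2.
P2 vs P5: a1: -4>-8, a2: 8>4, a3: 0>-1, a4: 8>-2, a5: 0>-3.
P2 strictly beats every other strategy against every opponent action, so it is strictly dominant.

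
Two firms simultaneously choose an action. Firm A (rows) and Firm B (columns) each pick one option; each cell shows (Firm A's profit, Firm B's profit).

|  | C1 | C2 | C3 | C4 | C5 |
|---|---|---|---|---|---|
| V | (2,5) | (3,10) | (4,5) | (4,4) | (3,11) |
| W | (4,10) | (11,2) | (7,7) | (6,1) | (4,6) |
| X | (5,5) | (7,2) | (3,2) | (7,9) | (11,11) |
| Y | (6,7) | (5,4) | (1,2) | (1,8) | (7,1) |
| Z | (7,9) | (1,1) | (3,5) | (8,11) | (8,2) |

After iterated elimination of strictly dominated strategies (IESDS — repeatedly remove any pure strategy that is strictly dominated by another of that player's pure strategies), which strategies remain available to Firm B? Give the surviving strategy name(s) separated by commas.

C4, C5

Firm A's strategy V is strictly dominated by W (C1: 4>2, C2: 11>3, C3: 7>4, C4: 6>4, C5: 4>3) and is removed.
Firm B's strategy C2 is strictly dominated by C1 (W: 10>2, X: 5>2, Y: 7>4, Z: 9>1) and is removed.
Firm A's strategy Y is strictly dominated by Z (C1: 7>6, C3: 3>1, C4: 8>1, C5: 8>7) and is removed.
Firm B's strategy C3 is strictly dominated by C1 (W: 10>7, X: 5>2, Z: 9>5) and is removed.
For Firm A, X strictly dominates W on the remaining columns (C1: 5>4, C4: 7>6, C5: 11>4); eliminate W.
Firm B's strategy C1 is strictly dominated by C4 (X: 9>5, Z: 11>9) and is removed.
Among the remaining strategies, none is strictly dominated by another pure strategy of the same player, so the elimination stops.
Surviving strategies — Firm A: {X, Z}; Firm B: {C4, C5}.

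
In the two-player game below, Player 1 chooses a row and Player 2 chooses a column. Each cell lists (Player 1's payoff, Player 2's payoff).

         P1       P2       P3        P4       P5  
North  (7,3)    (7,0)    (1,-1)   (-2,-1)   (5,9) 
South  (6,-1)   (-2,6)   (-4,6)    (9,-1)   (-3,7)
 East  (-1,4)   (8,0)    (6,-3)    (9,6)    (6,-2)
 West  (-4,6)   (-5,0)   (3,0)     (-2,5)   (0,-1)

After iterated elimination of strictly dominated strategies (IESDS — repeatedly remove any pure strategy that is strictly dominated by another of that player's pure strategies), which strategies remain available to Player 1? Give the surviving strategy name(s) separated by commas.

For Player 1, East strictly dominates West on the remaining columns (P1: -1>-4, P2: 8>-5, P3: 6>3, P4: 9>-2, P5: 6>0); eliminate West.
Player 2's strategy P3 is strictly dominated by P5 (North: 9>-1, South: 7>6, East: -2>-3) and is removed.
Among the remaining strategies, none is strictly dominated by another pure strategy of the same player, so the elimination stops.
Surviving strategies — Player 1: {North, South, East}; Player 2: {P1, P2, P4, P5}.

North, South, East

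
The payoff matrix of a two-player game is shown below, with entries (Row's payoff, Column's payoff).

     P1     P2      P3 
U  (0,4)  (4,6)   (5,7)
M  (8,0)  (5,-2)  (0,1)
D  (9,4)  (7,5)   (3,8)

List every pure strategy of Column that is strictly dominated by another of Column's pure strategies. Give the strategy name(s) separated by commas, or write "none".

P1, P2

P3 strictly dominates P1 — U: 7>4, M: 1>0, D: 8>4.
P2: dominated, since P3 does at least as well everywhere (U: 7>6, M: 1>-2, D: 8>5).
P3: no other strategy beats it everywhere (P1 at U (7>4); P2 at U (7>6)).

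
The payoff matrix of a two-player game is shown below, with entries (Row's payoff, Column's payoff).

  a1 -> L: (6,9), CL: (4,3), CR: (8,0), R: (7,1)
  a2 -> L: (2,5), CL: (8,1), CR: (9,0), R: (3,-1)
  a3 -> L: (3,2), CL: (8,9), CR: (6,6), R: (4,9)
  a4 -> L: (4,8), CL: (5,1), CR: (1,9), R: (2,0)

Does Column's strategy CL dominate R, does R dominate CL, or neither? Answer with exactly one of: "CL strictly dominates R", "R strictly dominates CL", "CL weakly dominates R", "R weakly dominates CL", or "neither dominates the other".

Compare CL to R across each choice by Row: a1: 3>1, a2: 1>-1, a3: 9=9, a4: 1>0.
CL is at least as good everywhere and strictly better somewhere (tied only at a3), so CL weakly but not strictly dominates R.

CL weakly dominates R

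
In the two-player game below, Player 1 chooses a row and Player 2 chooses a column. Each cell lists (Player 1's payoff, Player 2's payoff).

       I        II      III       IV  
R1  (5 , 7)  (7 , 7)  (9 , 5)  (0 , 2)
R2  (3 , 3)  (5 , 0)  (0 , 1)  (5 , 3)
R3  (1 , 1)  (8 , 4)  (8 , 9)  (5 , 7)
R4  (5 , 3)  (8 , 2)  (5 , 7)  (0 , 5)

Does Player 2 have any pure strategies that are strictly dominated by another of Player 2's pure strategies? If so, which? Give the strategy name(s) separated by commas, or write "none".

Nothing dominates I: II at R1 (7=7); III at R1 (7>5); IV at R1 (7>2).
II: no other strategy beats it everywhere (I at R1 (7=7); III at R1 (7>5); IV at R1 (7>2)).
III is not dominated — it holds its own against I at R3 (9>1); II at R2 (1>0); IV at R1 (5>2).
IV: no other strategy beats it everywhere (I at R2 (3=3); II at R2 (3>0); III at R2 (3>1)).

none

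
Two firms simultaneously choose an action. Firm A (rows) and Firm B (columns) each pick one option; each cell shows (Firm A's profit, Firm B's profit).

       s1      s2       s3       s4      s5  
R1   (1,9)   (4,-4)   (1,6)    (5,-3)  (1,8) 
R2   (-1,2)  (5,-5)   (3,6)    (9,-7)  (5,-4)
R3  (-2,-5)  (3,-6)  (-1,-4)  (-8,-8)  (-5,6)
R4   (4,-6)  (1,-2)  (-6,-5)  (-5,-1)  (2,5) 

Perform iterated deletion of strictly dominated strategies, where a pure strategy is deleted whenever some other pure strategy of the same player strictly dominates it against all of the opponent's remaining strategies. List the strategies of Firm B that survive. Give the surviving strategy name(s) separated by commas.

Firm A's strategy R3 is strictly dominated by R1 (s1: 1>-2, s2: 4>3, s3: 1>-1, s4: 5>-8, s5: 1>-5) and is removed.
Firm B's strategy s2 is strictly dominated by s5 (R1: 8>-4, R2: -4>-5, R4: 5>-2) and is removed.
For Firm B, s5 strictly dominates s4 on the remaining rows (R1: 8>-3, R2: -4>-7, R4: 5>-1); eliminate s4.
Among the remaining strategies, none is strictly dominated by another pure strategy of the same player, so the elimination stops.
Surviving strategies — Firm A: {R1, R2, R4}; Firm B: {s1, s3, s5}.

s1, s3, s5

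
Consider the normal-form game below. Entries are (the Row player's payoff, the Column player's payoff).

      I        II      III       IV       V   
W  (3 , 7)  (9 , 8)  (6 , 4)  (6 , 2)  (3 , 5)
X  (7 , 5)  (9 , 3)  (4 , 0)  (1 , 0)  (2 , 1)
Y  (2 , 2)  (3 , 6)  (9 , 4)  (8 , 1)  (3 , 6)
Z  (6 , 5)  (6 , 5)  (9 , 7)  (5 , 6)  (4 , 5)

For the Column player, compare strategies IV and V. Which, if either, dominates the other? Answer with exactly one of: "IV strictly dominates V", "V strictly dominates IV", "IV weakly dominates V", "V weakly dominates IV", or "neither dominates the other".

neither dominates the other

IV's payoffs vs V's, by the Row player's action — W: 2<5, X: 0<1, Y: 1<6, Z: 6>5.
IV does better at Z but worse at W, X, Y; neither strategy dominates the other.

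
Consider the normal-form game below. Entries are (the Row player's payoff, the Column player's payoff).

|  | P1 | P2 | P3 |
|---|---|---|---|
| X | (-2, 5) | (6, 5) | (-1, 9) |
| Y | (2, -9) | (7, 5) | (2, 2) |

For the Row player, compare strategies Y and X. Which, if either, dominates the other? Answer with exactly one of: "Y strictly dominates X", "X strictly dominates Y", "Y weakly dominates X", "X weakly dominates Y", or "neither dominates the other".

Compare Y to X across every action of the Column player: P1: 2>-2, P2: 7>6, P3: 2>-1.
Every comparison favours Y, so Y strictly dominates X.

Y strictly dominates X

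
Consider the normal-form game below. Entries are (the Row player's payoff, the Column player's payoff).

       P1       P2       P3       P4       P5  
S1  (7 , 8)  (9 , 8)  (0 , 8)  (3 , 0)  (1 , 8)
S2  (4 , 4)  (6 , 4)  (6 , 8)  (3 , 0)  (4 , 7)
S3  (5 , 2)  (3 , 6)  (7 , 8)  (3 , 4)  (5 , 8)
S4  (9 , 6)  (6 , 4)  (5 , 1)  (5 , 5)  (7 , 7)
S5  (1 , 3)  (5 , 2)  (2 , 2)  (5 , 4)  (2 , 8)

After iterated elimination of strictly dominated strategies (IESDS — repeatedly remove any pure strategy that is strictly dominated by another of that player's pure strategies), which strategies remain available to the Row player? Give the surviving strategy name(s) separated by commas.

S1, S2, S3, S4

Column P4 is eliminated: P5 beats it against every remaining row (S1: 8>0, S2: 7>0, S3: 8>4, S4: 7>5, S5: 8>4).
The Row player's strategy S5 is strictly dominated by S2 (P1: 4>1, P2: 6>5, P3: 6>2, P5: 4>2) and is removed.
Among the remaining strategies, none is strictly dominated by another pure strategy of the same player, so the elimination stops.
Surviving strategies — the Row player: {S1, S2, S3, S4}; the Column player: {P1, P2, P3, P5}.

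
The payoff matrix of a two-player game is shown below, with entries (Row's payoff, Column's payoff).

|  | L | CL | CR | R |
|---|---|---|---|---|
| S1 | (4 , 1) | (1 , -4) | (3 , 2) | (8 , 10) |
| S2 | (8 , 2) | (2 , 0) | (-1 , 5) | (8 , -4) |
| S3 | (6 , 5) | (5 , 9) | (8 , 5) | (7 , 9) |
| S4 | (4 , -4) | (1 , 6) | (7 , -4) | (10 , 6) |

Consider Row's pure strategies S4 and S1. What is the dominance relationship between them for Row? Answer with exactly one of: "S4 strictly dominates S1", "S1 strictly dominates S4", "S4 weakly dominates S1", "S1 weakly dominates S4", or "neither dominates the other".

S4 weakly dominates S1

S4's payoffs vs S1's, by Column's action — L: 4=4, CL: 1=1, CR: 7>3, R: 10>8.
S4 is at least as good everywhere and strictly better somewhere (tied only at L, CL), so S4 weakly but not strictly dominates S1.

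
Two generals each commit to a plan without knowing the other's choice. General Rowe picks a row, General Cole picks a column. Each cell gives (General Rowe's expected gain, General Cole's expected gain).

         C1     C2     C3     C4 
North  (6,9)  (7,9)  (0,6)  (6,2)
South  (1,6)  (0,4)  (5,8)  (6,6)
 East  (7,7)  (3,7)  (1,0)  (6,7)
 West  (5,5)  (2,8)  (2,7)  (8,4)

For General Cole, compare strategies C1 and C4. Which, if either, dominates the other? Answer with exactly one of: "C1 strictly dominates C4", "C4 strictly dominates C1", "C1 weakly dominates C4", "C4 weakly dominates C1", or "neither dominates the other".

C1 weakly dominates C4

Compare C1 to C4 across each choice by General Rowe: North: 9>2, South: 6=6, East: 7=7, West: 5>4.
C1 is at least as good everywhere and strictly better somewhere (tied only at South, East), so C1 weakly but not strictly dominates C4.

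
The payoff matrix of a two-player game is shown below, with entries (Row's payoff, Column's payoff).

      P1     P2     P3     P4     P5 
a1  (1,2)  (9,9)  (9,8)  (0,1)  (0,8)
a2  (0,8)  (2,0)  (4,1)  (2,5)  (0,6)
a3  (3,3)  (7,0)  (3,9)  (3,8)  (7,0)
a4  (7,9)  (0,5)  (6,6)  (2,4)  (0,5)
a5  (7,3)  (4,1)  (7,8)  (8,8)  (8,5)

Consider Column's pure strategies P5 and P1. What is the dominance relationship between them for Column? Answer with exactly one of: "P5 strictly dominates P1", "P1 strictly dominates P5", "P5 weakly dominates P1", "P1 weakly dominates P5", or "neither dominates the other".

P5's payoffs vs P1's, by Row's action — a1: 8>2, a2: 6<8, a3: 0<3, a4: 5<9, a5: 5>3.
P5 does better at a1, a5 but worse at a2, a3, a4; neither strategy dominates the other.

neither dominates the other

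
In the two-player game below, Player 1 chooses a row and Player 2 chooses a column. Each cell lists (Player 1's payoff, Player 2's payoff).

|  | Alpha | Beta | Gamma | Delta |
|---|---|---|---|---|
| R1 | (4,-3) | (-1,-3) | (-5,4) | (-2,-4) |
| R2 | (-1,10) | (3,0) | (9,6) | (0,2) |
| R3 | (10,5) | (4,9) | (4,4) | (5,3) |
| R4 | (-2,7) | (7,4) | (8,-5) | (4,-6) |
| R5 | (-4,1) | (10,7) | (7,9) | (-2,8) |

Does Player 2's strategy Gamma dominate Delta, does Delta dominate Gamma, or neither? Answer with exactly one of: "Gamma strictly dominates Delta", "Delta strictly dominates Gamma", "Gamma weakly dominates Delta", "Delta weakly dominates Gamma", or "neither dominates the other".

Gamma strictly dominates Delta

Compare Gamma to Delta across each choice by Player 1: R1: 4>-4, R2: 6>2, R3: 4>3, R4: -5>-6, R5: 9>8.
Every comparison favours Gamma, so Gamma strictly dominates Delta.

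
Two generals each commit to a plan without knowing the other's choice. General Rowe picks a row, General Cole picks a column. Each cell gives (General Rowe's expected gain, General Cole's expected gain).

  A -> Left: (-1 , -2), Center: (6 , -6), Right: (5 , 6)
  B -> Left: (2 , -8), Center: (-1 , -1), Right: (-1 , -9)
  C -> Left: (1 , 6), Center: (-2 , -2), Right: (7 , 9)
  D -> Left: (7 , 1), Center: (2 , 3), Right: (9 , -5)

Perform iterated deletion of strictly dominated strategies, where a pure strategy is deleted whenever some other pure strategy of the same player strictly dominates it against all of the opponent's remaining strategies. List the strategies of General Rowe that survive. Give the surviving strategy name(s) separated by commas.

A, D

For General Rowe, D strictly dominates B on the remaining columns (Left: 7>2, Center: 2>-1, Right: 9>-1); eliminate B.
General Rowe's strategy C is strictly dominated by D (Left: 7>1, Center: 2>-2, Right: 9>7) and is removed.
Among the remaining strategies, none is strictly dominated by another pure strategy of the same player, so the elimination stops.
Surviving strategies — General Rowe: {A, D}; General Cole: {Left, Center, Right}.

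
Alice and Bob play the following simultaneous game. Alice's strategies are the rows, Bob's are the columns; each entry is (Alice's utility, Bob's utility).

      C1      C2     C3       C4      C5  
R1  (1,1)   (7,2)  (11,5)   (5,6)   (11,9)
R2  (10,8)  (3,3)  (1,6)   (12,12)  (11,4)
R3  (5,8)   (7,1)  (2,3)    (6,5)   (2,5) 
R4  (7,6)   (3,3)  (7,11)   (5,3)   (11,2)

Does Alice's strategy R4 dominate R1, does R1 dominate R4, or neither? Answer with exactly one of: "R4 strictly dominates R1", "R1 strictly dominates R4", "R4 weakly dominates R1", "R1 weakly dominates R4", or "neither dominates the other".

Compare R4 to R1 across every action of Bob: C1: 7>1, C2: 3<7, C3: 7<11, C4: 5=5, C5: 11=11.
R4 does better at C1 but worse at C2, C3; neither strategy dominates the other.

neither dominates the other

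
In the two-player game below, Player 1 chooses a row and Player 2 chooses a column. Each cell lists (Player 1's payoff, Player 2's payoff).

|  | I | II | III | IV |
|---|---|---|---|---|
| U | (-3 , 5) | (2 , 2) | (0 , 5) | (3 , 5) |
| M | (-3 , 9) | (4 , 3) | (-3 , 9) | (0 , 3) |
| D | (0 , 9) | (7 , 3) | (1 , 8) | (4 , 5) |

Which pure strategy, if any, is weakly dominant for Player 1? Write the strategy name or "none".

D vs U: I: 0>-3, II: 7>2, III: 1>0, IV: 4>3.
D vs M: I: 0>-3, II: 7>4, III: 1>-3, IV: 4>0.
D is at least as good as every other strategy against every opponent action, so it is weakly dominant.

D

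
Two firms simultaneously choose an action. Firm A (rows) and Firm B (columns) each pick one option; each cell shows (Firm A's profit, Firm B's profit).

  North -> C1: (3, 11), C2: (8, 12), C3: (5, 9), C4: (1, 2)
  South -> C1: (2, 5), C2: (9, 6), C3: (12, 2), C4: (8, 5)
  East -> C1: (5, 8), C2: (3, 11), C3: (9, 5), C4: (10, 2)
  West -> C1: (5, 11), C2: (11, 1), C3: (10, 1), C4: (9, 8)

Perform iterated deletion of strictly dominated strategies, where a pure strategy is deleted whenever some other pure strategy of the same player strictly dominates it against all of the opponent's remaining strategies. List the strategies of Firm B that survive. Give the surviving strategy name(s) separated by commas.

For Firm A, West strictly dominates North on the remaining columns (C1: 5>3, C2: 11>8, C3: 10>5, C4: 9>1); eliminate North.
Column C3 is eliminated: C1 beats it against every remaining row (South: 5>2, East: 8>5, West: 11>1).
Row South is eliminated: West beats it against every remaining column (C1: 5>2, C2: 11>9, C4: 9>8).
For Firm B, C1 strictly dominates C4 on the remaining rows (East: 8>2, West: 11>8); eliminate C4.
Among the remaining strategies, none is strictly dominated by another pure strategy of the same player, so the elimination stops.
Surviving strategies — Firm A: {East, West}; Firm B: {C1, C2}.

C1, C2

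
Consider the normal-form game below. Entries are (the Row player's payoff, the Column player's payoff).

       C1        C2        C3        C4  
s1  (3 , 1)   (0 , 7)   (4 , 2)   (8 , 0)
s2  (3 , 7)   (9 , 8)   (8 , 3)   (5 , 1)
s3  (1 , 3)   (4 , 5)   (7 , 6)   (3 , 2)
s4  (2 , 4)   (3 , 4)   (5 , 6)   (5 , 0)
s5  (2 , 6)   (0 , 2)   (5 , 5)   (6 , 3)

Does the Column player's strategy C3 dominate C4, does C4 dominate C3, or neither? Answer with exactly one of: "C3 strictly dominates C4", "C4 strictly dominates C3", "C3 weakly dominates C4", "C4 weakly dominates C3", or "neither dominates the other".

C3 strictly dominates C4

C3's payoffs vs C4's, by the Row player's action — s1: 2>0, s2: 3>1, s3: 6>2, s4: 6>0, s5: 5>3.
Every comparison favours C3, so C3 strictly dominates C4.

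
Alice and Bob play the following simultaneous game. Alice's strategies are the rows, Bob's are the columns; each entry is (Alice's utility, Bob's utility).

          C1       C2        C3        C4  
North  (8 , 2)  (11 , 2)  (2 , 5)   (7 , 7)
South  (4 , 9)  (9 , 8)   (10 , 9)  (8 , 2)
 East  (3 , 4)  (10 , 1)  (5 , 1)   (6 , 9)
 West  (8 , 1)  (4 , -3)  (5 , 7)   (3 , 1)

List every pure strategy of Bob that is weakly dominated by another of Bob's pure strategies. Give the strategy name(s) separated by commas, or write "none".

C2

Nothing dominates C1: C2 at South (9>8); C3 at East (4>1); C4 at South (9>2).
C2: dominated, since C1 does at least as well everywhere (North: 2=2, South: 9>8, East: 4>1, West: 1>-3).
C3 is not dominated — it holds its own against C1 at North (5>2); C2 at North (5>2); C4 at South (9>2).
Nothing dominates C4: C1 at North (7>2); C2 at North (7>2); C3 at North (7>5).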